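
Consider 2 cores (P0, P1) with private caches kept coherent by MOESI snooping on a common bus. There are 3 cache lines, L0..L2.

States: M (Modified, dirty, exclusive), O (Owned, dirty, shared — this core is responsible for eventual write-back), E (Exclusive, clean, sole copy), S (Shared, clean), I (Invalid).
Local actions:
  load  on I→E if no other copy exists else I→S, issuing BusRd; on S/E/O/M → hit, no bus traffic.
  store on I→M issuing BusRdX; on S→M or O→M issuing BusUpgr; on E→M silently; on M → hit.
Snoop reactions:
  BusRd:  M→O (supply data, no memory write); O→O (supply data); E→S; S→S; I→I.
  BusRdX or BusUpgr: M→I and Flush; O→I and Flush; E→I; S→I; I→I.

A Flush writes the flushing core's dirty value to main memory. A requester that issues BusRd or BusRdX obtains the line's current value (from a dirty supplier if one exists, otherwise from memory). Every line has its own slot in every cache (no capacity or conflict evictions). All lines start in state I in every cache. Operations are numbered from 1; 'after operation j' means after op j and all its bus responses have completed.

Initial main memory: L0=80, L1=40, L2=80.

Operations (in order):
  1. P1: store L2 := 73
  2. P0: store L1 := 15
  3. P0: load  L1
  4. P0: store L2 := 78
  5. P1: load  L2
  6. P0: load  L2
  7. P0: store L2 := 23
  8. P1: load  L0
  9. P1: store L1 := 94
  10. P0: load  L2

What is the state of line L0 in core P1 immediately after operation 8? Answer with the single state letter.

state = E

1. P1: store L2 := 73  bus=[BusRdX]  L2: P0=I P1=M  mem[L2]=80
2. P0: store L1 := 15  bus=[BusRdX]  L1: P0=M P1=I  mem[L1]=40
3. P0: load  L1  bus=[-]  L1: P0=M P1=I  mem[L1]=40
4. P0: store L2 := 78  bus=[BusRdX,Flush]  L2: P0=M P1=I  mem[L2]=73
5. P1: load  L2  bus=[BusRd]  L2: P0=O P1=S  mem[L2]=73
6. P0: load  L2  bus=[-]  L2: P0=O P1=S  mem[L2]=73
7. P0: store L2 := 23  bus=[BusUpgr]  L2: P0=M P1=I  mem[L2]=73
8. P1: load  L0  bus=[BusRd]  L0: P0=I P1=E  mem[L0]=80
9. P1: store L1 := 94  bus=[BusRdX,Flush]  L1: P0=I P1=M  mem[L1]=15
10. P0: load  L2  bus=[-]  L2: P0=M P1=I  mem[L2]=73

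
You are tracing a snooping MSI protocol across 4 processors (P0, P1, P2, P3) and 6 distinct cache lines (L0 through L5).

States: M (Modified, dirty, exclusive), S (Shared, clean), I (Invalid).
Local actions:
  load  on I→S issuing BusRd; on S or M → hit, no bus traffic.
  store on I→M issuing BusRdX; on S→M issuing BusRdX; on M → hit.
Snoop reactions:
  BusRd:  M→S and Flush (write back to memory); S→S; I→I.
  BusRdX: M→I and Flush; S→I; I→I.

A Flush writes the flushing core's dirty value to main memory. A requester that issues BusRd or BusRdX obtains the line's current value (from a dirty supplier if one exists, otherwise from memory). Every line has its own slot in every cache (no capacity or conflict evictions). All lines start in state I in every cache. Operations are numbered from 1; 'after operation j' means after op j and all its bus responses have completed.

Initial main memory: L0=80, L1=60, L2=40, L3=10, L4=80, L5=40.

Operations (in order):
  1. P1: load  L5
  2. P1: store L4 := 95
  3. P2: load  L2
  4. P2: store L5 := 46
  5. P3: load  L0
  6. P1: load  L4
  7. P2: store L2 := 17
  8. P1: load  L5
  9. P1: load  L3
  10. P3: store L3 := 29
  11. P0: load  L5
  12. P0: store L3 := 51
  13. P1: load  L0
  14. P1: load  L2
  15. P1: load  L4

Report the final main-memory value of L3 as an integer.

memory[L3] = 29

1. P1: load  L5  bus=[BusRd]  L5: P0=I P1=S P2=I P3=I  mem[L5]=40
2. P1: store L4 := 95  bus=[BusRdX]  L4: P0=I P1=M P2=I P3=I  mem[L4]=80
3. P2: load  L2  bus=[BusRd]  L2: P0=I P1=I P2=S P3=I  mem[L2]=40
4. P2: store L5 := 46  bus=[BusRdX]  L5: P0=I P1=I P2=M P3=I  mem[L5]=40
5. P3: load  L0  bus=[BusRd]  L0: P0=I P1=I P2=I P3=S  mem[L0]=80
6. P1: load  L4  bus=[-]  L4: P0=I P1=M P2=I P3=I  mem[L4]=80
7. P2: store L2 := 17  bus=[BusRdX]  L2: P0=I P1=I P2=M P3=I  mem[L2]=40
8. P1: load  L5  bus=[BusRd,Flush]  L5: P0=I P1=S P2=S P3=I  mem[L5]=46
9. P1: load  L3  bus=[BusRd]  L3: P0=I P1=S P2=I P3=I  mem[L3]=10
10. P3: store L3 := 29  bus=[BusRdX]  L3: P0=I P1=I P2=I P3=M  mem[L3]=10
11. P0: load  L5  bus=[BusRd]  L5: P0=S P1=S P2=S P3=I  mem[L5]=46
12. P0: store L3 := 51  bus=[BusRdX,Flush]  L3: P0=M P1=I P2=I P3=I  mem[L3]=29
13. P1: load  L0  bus=[BusRd]  L0: P0=I P1=S P2=I P3=S  mem[L0]=80
14. P1: load  L2  bus=[BusRd,Flush]  L2: P0=I P1=S P2=S P3=I  mem[L2]=17
15. P1: load  L4  bus=[-]  L4: P0=I P1=M P2=I P3=I  mem[L4]=80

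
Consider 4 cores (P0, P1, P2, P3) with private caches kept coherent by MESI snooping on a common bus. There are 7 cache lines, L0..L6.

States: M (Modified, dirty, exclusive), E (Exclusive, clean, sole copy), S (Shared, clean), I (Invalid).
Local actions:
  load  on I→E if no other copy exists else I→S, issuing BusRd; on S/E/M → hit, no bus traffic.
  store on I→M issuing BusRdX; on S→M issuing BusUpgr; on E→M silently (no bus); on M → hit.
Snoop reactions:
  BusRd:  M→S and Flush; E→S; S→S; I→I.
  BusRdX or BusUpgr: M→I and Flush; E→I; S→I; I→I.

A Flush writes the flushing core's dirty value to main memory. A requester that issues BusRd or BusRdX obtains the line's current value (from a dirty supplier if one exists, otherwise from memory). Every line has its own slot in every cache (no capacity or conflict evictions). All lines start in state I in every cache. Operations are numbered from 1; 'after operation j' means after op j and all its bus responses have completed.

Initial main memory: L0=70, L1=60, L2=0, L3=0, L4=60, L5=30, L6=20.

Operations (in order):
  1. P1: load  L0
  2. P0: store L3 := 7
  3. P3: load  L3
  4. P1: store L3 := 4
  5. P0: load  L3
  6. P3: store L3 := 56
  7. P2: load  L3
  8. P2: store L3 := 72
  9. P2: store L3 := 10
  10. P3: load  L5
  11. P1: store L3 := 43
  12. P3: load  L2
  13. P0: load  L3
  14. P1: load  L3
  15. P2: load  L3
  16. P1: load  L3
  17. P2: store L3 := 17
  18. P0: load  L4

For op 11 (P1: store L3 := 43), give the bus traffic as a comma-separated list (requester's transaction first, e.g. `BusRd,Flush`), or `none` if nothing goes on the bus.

1. P1: load  L0  bus=[BusRd]  L0: P0=I P1=E P2=I P3=I  mem[L0]=70
2. P0: store L3 := 7  bus=[BusRdX]  L3: P0=M P1=I P2=I P3=I  mem[L3]=0
3. P3: load  L3  bus=[BusRd,Flush]  L3: P0=S P1=I P2=I P3=S  mem[L3]=7
4. P1: store L3 := 4  bus=[BusRdX]  L3: P0=I P1=M P2=I P3=I  mem[L3]=7
5. P0: load  L3  bus=[BusRd,Flush]  L3: P0=S P1=S P2=I P3=I  mem[L3]=4
6. P3: store L3 := 56  bus=[BusRdX]  L3: P0=I P1=I P2=I P3=M  mem[L3]=4
7. P2: load  L3  bus=[BusRd,Flush]  L3: P0=I P1=I P2=S P3=S  mem[L3]=56
8. P2: store L3 := 72  bus=[BusUpgr]  L3: P0=I P1=I P2=M P3=I  mem[L3]=56
9. P2: store L3 := 10  bus=[-]  L3: P0=I P1=I P2=M P3=I  mem[L3]=56
10. P3: load  L5  bus=[BusRd]  L5: P0=I P1=I P2=I P3=E  mem[L5]=30
11. P1: store L3 := 43  bus=[BusRdX,Flush]  L3: P0=I P1=M P2=I P3=I  mem[L3]=10
12. P3: load  L2  bus=[BusRd]  L2: P0=I P1=I P2=I P3=E  mem[L2]=0
13. P0: load  L3  bus=[BusRd,Flush]  L3: P0=S P1=S P2=I P3=I  mem[L3]=43
14. P1: load  L3  bus=[-]  L3: P0=S P1=S P2=I P3=I  mem[L3]=43
15. P2: load  L3  bus=[BusRd]  L3: P0=S P1=S P2=S P3=I  mem[L3]=43
16. P1: load  L3  bus=[-]  L3: P0=S P1=S P2=S P3=I  mem[L3]=43
17. P2: store L3 := 17  bus=[BusUpgr]  L3: P0=I P1=I P2=M P3=I  mem[L3]=43
18. P0: load  L4  bus=[BusRd]  L4: P0=E P1=I P2=I P3=I  mem[L4]=60

bus = BusRdX,Flush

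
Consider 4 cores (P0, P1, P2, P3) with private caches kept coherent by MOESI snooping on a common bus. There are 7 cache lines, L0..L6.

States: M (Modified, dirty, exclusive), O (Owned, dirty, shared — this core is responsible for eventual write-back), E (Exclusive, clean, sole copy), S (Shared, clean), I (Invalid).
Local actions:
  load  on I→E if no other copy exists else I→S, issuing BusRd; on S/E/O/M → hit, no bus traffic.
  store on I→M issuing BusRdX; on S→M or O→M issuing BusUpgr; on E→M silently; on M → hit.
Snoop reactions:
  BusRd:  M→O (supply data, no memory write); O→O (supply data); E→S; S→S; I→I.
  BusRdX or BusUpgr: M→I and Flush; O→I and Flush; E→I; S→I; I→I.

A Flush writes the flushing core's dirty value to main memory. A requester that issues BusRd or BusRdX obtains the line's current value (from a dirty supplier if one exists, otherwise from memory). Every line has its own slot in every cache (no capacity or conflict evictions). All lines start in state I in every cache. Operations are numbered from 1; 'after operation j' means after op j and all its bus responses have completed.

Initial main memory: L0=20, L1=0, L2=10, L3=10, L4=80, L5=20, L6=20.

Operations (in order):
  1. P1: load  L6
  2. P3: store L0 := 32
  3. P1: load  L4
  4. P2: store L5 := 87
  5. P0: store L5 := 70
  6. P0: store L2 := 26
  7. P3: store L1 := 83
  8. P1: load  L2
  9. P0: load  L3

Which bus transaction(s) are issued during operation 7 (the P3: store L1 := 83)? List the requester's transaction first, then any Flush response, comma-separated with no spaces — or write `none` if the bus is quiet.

1. P1: load  L6  bus=[BusRd]  L6: P0=I P1=E P2=I P3=I  mem[L6]=20
2. P3: store L0 := 32  bus=[BusRdX]  L0: P0=I P1=I P2=I P3=M  mem[L0]=20
3. P1: load  L4  bus=[BusRd]  L4: P0=I P1=E P2=I P3=I  mem[L4]=80
4. P2: store L5 := 87  bus=[BusRdX]  L5: P0=I P1=I P2=M P3=I  mem[L5]=20
5. P0: store L5 := 70  bus=[BusRdX,Flush]  L5: P0=M P1=I P2=I P3=I  mem[L5]=87
6. P0: store L2 := 26  bus=[BusRdX]  L2: P0=M P1=I P2=I P3=I  mem[L2]=10
7. P3: store L1 := 83  bus=[BusRdX]  L1: P0=I P1=I P2=I P3=M  mem[L1]=0
8. P1: load  L2  bus=[BusRd]  L2: P0=O P1=S P2=I P3=I  mem[L2]=10
9. P0: load  L3  bus=[BusRd]  L3: P0=E P1=I P2=I P3=I  mem[L3]=10

bus = BusRdX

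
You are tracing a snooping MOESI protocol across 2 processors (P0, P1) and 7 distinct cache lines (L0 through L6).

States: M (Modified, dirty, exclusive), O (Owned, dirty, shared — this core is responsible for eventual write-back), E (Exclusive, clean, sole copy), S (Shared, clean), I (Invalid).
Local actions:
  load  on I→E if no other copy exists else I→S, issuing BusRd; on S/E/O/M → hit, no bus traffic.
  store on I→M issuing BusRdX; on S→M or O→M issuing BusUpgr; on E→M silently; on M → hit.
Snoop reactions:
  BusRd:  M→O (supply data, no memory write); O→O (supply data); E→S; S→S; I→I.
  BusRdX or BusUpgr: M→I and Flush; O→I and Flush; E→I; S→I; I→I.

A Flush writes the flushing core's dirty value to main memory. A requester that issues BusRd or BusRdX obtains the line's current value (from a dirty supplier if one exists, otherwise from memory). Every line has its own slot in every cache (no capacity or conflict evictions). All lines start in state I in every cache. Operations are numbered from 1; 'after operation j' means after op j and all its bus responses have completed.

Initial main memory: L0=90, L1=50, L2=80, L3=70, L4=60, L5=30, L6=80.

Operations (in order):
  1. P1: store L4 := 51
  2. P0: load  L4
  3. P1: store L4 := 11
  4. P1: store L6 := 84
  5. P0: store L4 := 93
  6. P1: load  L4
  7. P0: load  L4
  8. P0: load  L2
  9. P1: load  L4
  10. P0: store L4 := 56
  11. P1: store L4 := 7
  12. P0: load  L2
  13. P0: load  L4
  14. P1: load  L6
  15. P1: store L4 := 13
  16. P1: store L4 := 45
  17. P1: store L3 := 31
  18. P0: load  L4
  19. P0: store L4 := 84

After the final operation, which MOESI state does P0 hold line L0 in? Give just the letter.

state = I

[1] P1: store L4 := 51 | P0:I, P1:M(51) | bus: BusRdX
[2] P0: load  L4 | P0:S(51), P1:O(51) | bus: BusRd
[3] P1: store L4 := 11 | P0:I, P1:M(11) | bus: BusUpgr
[4] P1: store L6 := 84 | P0:I, P1:M(84) | bus: BusRdX
[5] P0: store L4 := 93 | P0:M(93), P1:I | bus: BusRdX,Flush
[6] P1: load  L4 | P0:O(93), P1:S(93) | bus: BusRd
[7] P0: load  L4 | P0:O(93), P1:S(93) | bus: none
[8] P0: load  L2 | P0:E(80), P1:I | bus: BusRd
[9] P1: load  L4 | P0:O(93), P1:S(93) | bus: none
[10] P0: store L4 := 56 | P0:M(56), P1:I | bus: BusUpgr
[11] P1: store L4 := 7 | P0:I, P1:M(7) | bus: BusRdX,Flush
[12] P0: load  L2 | P0:E(80), P1:I | bus: none
[13] P0: load  L4 | P0:S(7), P1:O(7) | bus: BusRd
[14] P1: load  L6 | P0:I, P1:M(84) | bus: none
[15] P1: store L4 := 13 | P0:I, P1:M(13) | bus: BusUpgr
[16] P1: store L4 := 45 | P0:I, P1:M(45) | bus: none
[17] P1: store L3 := 31 | P0:I, P1:M(31) | bus: BusRdX
[18] P0: load  L4 | P0:S(45), P1:O(45) | bus: BusRd
[19] P0: store L4 := 84 | P0:M(84), P1:I | bus: BusUpgr,Flush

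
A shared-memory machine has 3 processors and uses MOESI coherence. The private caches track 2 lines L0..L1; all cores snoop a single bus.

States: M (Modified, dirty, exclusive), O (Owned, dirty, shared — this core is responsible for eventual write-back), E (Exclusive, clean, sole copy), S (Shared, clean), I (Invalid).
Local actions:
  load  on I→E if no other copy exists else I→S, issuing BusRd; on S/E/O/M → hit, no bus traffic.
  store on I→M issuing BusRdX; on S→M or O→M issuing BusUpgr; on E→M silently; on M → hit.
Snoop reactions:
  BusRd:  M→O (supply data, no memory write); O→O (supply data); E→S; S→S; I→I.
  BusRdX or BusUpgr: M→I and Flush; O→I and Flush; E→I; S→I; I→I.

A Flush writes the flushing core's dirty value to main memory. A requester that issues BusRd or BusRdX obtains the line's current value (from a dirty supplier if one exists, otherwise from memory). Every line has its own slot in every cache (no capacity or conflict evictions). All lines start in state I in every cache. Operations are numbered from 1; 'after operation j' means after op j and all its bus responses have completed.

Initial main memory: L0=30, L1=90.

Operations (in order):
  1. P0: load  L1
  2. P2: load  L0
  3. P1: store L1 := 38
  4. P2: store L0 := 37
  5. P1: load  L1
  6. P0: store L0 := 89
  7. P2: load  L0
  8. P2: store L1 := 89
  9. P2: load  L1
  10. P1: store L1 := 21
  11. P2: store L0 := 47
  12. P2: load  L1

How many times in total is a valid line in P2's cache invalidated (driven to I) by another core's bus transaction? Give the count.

  op1 P0: load  L1 → E/I/I on L1; bus BusRd; mem=90
  op2 P2: load  L0 → I/I/E on L0; bus BusRd; mem=30
  op3 P1: store L1 := 38 → I/M/I on L1; bus BusRdX; mem=90
  op4 P2: store L0 := 37 → I/I/M on L0; bus (none); mem=30
  op5 P1: load  L1 → I/M/I on L1; bus (none); mem=90
  op6 P0: store L0 := 89 → M/I/I on L0; bus BusRdX Flush; mem=37
  op7 P2: load  L0 → O/I/S on L0; bus BusRd; mem=37
  op8 P2: store L1 := 89 → I/I/M on L1; bus BusRdX Flush; mem=38
  op9 P2: load  L1 → I/I/M on L1; bus (none); mem=38
  op10 P1: store L1 := 21 → I/M/I on L1; bus BusRdX Flush; mem=89
  op11 P2: store L0 := 47 → I/I/M on L0; bus BusUpgr Flush; mem=89
  op12 P2: load  L1 → I/O/S on L1; bus BusRd; mem=89

invalidations = 2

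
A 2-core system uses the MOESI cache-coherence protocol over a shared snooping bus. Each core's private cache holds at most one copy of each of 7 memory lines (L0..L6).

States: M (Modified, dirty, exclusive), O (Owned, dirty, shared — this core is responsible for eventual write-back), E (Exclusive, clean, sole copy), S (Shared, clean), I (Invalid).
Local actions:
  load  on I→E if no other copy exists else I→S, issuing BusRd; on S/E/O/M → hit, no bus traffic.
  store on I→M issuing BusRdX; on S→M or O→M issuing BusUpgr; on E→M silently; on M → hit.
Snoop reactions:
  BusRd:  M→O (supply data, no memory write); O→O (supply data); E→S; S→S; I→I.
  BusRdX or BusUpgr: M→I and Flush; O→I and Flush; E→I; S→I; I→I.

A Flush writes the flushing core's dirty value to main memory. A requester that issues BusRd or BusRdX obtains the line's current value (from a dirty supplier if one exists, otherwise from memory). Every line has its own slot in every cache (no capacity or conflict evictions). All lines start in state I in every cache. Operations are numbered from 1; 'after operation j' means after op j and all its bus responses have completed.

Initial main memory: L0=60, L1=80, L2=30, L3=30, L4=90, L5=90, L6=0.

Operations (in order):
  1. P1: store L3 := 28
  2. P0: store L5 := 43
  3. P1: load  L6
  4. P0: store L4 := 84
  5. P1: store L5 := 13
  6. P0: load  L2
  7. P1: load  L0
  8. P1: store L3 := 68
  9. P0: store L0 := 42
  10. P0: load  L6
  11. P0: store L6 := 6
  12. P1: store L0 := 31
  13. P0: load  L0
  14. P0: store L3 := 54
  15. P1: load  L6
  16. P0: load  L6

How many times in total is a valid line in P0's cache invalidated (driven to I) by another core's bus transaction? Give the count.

1. P1: store L3 := 28  bus=[BusRdX]  L3: P0=I P1=M  mem[L3]=30
2. P0: store L5 := 43  bus=[BusRdX]  L5: P0=M P1=I  mem[L5]=90
3. P1: load  L6  bus=[BusRd]  L6: P0=I P1=E  mem[L6]=0
4. P0: store L4 := 84  bus=[BusRdX]  L4: P0=M P1=I  mem[L4]=90
5. P1: store L5 := 13  bus=[BusRdX,Flush]  L5: P0=I P1=M  mem[L5]=43
6. P0: load  L2  bus=[BusRd]  L2: P0=E P1=I  mem[L2]=30
7. P1: load  L0  bus=[BusRd]  L0: P0=I P1=E  mem[L0]=60
8. P1: store L3 := 68  bus=[-]  L3: P0=I P1=M  mem[L3]=30
9. P0: store L0 := 42  bus=[BusRdX]  L0: P0=M P1=I  mem[L0]=60
10. P0: load  L6  bus=[BusRd]  L6: P0=S P1=S  mem[L6]=0
11. P0: store L6 := 6  bus=[BusUpgr]  L6: P0=M P1=I  mem[L6]=0
12. P1: store L0 := 31  bus=[BusRdX,Flush]  L0: P0=I P1=M  mem[L0]=42
13. P0: load  L0  bus=[BusRd]  L0: P0=S P1=O  mem[L0]=42
14. P0: store L3 := 54  bus=[BusRdX,Flush]  L3: P0=M P1=I  mem[L3]=68
15. P1: load  L6  bus=[BusRd]  L6: P0=O P1=S  mem[L6]=0
16. P0: load  L6  bus=[-]  L6: P0=O P1=S  mem[L6]=0

invalidations = 2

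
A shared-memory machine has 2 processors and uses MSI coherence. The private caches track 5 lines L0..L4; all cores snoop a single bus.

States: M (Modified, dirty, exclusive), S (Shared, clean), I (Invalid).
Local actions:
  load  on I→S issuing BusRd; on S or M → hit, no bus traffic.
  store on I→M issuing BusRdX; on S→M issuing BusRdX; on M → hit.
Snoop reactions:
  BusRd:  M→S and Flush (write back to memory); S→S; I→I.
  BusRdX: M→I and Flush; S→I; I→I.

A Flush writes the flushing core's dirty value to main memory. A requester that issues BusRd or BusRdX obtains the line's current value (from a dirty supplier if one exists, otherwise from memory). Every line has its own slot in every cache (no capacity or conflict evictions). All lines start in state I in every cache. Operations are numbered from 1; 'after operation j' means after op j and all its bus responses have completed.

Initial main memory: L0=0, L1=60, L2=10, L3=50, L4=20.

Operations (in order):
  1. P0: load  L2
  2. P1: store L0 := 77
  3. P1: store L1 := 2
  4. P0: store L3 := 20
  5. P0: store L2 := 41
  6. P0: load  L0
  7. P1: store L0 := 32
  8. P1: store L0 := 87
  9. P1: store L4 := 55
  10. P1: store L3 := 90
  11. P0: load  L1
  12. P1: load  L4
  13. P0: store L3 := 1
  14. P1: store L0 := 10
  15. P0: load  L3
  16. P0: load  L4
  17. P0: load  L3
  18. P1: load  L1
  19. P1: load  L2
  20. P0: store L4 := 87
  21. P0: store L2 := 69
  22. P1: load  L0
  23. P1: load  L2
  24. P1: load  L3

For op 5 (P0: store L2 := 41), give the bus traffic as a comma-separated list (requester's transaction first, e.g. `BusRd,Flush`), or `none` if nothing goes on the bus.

1. P0: load  L2  bus=[BusRd]  L2: P0=S P1=I  mem[L2]=10
2. P1: store L0 := 77  bus=[BusRdX]  L0: P0=I P1=M  mem[L0]=0
3. P1: store L1 := 2  bus=[BusRdX]  L1: P0=I P1=M  mem[L1]=60
4. P0: store L3 := 20  bus=[BusRdX]  L3: P0=M P1=I  mem[L3]=50
5. P0: store L2 := 41  bus=[BusRdX]  L2: P0=M P1=I  mem[L2]=10
6. P0: load  L0  bus=[BusRd,Flush]  L0: P0=S P1=S  mem[L0]=77
7. P1: store L0 := 32  bus=[BusRdX]  L0: P0=I P1=M  mem[L0]=77
8. P1: store L0 := 87  bus=[-]  L0: P0=I P1=M  mem[L0]=77
9. P1: store L4 := 55  bus=[BusRdX]  L4: P0=I P1=M  mem[L4]=20
10. P1: store L3 := 90  bus=[BusRdX,Flush]  L3: P0=I P1=M  mem[L3]=20
11. P0: load  L1  bus=[BusRd,Flush]  L1: P0=S P1=S  mem[L1]=2
12. P1: load  L4  bus=[-]  L4: P0=I P1=M  mem[L4]=20
13. P0: store L3 := 1  bus=[BusRdX,Flush]  L3: P0=M P1=I  mem[L3]=90
14. P1: store L0 := 10  bus=[-]  L0: P0=I P1=M  mem[L0]=77
15. P0: load  L3  bus=[-]  L3: P0=M P1=I  mem[L3]=90
16. P0: load  L4  bus=[BusRd,Flush]  L4: P0=S P1=S  mem[L4]=55
17. P0: load  L3  bus=[-]  L3: P0=M P1=I  mem[L3]=90
18. P1: load  L1  bus=[-]  L1: P0=S P1=S  mem[L1]=2
19. P1: load  L2  bus=[BusRd,Flush]  L2: P0=S P1=S  mem[L2]=41
20. P0: store L4 := 87  bus=[BusRdX]  L4: P0=M P1=I  mem[L4]=55
21. P0: store L2 := 69  bus=[BusRdX]  L2: P0=M P1=I  mem[L2]=41
22. P1: load  L0  bus=[-]  L0: P0=I P1=M  mem[L0]=77
23. P1: load  L2  bus=[BusRd,Flush]  L2: P0=S P1=S  mem[L2]=69
24. P1: load  L3  bus=[BusRd,Flush]  L3: P0=S P1=S  mem[L3]=1

bus = BusRdX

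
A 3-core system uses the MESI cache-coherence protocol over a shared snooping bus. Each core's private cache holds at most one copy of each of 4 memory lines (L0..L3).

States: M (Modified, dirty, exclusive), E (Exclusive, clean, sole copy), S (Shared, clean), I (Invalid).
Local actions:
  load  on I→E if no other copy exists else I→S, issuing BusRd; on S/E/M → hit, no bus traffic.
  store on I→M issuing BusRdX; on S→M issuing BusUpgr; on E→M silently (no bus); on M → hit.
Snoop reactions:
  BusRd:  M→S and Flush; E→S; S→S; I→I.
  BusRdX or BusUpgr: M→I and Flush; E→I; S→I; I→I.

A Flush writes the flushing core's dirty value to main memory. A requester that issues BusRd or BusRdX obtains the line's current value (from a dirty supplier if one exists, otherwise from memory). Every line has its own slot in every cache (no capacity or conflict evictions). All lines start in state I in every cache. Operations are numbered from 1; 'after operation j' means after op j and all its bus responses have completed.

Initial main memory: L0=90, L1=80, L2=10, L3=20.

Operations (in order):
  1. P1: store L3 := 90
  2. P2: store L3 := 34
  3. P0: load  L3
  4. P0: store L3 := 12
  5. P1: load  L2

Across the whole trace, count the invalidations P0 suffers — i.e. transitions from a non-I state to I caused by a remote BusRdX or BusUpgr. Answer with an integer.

invalidations = 0

[1] P1: store L3 := 90 | P0:I, P1:M(90), P2:I | bus: BusRdX
[2] P2: store L3 := 34 | P0:I, P1:I, P2:M(34) | bus: BusRdX,Flush
[3] P0: load  L3 | P0:S(34), P1:I, P2:S(34) | bus: BusRd,Flush
[4] P0: store L3 := 12 | P0:M(12), P1:I, P2:I | bus: BusUpgr
[5] P1: load  L2 | P0:I, P1:E(10), P2:I | bus: BusRd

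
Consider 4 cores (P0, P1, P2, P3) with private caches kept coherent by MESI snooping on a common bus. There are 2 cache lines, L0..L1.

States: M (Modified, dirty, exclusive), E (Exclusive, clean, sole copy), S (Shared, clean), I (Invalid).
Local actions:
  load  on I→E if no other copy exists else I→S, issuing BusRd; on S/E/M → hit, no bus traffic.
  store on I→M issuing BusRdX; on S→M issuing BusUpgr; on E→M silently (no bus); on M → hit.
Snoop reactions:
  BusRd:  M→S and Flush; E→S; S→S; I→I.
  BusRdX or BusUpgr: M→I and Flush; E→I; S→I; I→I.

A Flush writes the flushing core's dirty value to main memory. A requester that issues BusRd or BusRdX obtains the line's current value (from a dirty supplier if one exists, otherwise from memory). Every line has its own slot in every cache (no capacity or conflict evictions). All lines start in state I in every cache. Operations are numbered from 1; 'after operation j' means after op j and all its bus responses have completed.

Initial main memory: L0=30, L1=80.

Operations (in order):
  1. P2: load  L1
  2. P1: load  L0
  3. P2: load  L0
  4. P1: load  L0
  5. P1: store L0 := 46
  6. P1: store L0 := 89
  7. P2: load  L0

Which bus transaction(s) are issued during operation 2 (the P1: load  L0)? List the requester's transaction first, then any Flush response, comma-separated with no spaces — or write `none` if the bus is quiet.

bus = BusRd

  op1 P2: load  L1 → I/I/E/I on L1; bus BusRd; mem=80
  op2 P1: load  L0 → I/E/I/I on L0; bus BusRd; mem=30
  op3 P2: load  L0 → I/S/S/I on L0; bus BusRd; mem=30
  op4 P1: load  L0 → I/S/S/I on L0; bus (none); mem=30
  op5 P1: store L0 := 46 → I/M/I/I on L0; bus BusUpgr; mem=30
  op6 P1: store L0 := 89 → I/M/I/I on L0; bus (none); mem=30
  op7 P2: load  L0 → I/S/S/I on L0; bus BusRd Flush; mem=89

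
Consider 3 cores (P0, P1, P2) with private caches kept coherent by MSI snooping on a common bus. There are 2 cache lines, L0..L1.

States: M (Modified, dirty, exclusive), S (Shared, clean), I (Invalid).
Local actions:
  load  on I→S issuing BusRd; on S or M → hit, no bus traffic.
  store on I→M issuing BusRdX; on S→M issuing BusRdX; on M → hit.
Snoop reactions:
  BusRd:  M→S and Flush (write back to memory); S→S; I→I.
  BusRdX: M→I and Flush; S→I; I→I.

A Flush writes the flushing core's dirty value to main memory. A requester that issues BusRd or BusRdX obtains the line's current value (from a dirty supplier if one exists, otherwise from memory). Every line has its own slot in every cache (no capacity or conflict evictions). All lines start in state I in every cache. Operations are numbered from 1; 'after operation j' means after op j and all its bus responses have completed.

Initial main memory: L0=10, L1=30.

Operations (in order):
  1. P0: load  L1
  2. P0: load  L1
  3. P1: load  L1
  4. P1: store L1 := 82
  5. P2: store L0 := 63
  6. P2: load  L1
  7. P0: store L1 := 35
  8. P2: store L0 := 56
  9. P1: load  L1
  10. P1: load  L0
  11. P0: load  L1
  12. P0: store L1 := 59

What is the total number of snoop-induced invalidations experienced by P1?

invalidations = 2

step 1: P0: load  L1  ⟶  SII  (L1)  txn=BusRd  M[L1]=30
step 2: P0: load  L1  ⟶  SII  (L1)  txn=∅  M[L1]=30
step 3: P1: load  L1  ⟶  SSI  (L1)  txn=BusRd  M[L1]=30
step 4: P1: store L1 := 82  ⟶  IMI  (L1)  txn=BusRdX  M[L1]=30
step 5: P2: store L0 := 63  ⟶  IIM  (L0)  txn=BusRdX  M[L0]=10
step 6: P2: load  L1  ⟶  ISS  (L1)  txn=BusRd+Flush  M[L1]=82
step 7: P0: store L1 := 35  ⟶  MII  (L1)  txn=BusRdX  M[L1]=82
step 8: P2: store L0 := 56  ⟶  IIM  (L0)  txn=∅  M[L0]=10
step 9: P1: load  L1  ⟶  SSI  (L1)  txn=BusRd+Flush  M[L1]=35
step 10: P1: load  L0  ⟶  ISS  (L0)  txn=BusRd+Flush  M[L0]=56
step 11: P0: load  L1  ⟶  SSI  (L1)  txn=∅  M[L1]=35
step 12: P0: store L1 := 59  ⟶  MII  (L1)  txn=BusRdX  M[L1]=35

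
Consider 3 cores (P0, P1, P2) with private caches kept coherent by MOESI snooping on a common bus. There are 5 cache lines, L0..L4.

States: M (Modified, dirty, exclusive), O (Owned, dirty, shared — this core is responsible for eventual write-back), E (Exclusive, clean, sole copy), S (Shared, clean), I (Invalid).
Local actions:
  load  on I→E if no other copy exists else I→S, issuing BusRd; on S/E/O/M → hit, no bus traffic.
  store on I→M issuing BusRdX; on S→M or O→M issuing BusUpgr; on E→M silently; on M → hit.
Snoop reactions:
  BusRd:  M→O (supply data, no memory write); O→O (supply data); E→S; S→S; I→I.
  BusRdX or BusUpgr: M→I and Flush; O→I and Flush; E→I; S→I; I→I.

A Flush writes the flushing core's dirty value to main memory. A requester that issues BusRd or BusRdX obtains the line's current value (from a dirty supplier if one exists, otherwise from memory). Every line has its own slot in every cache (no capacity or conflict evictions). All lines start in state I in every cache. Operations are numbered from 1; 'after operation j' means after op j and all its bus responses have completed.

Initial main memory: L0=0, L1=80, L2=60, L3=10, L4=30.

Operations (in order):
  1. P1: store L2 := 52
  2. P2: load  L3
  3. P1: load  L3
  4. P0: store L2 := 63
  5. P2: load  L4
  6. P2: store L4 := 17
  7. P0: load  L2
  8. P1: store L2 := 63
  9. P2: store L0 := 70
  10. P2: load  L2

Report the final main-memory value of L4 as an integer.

memory[L4] = 30

step 1: P1: store L2 := 52  ⟶  IMI  (L2)  txn=BusRdX  M[L2]=60
step 2: P2: load  L3  ⟶  IIE  (L3)  txn=BusRd  M[L3]=10
step 3: P1: load  L3  ⟶  ISS  (L3)  txn=BusRd  M[L3]=10
step 4: P0: store L2 := 63  ⟶  MII  (L2)  txn=BusRdX+Flush  M[L2]=52
step 5: P2: load  L4  ⟶  IIE  (L4)  txn=BusRd  M[L4]=30
step 6: P2: store L4 := 17  ⟶  IIM  (L4)  txn=∅  M[L4]=30
step 7: P0: load  L2  ⟶  MII  (L2)  txn=∅  M[L2]=52
step 8: P1: store L2 := 63  ⟶  IMI  (L2)  txn=BusRdX+Flush  M[L2]=63
step 9: P2: store L0 := 70  ⟶  IIM  (L0)  txn=BusRdX  M[L0]=0
step 10: P2: load  L2  ⟶  IOS  (L2)  txn=BusRd  M[L2]=63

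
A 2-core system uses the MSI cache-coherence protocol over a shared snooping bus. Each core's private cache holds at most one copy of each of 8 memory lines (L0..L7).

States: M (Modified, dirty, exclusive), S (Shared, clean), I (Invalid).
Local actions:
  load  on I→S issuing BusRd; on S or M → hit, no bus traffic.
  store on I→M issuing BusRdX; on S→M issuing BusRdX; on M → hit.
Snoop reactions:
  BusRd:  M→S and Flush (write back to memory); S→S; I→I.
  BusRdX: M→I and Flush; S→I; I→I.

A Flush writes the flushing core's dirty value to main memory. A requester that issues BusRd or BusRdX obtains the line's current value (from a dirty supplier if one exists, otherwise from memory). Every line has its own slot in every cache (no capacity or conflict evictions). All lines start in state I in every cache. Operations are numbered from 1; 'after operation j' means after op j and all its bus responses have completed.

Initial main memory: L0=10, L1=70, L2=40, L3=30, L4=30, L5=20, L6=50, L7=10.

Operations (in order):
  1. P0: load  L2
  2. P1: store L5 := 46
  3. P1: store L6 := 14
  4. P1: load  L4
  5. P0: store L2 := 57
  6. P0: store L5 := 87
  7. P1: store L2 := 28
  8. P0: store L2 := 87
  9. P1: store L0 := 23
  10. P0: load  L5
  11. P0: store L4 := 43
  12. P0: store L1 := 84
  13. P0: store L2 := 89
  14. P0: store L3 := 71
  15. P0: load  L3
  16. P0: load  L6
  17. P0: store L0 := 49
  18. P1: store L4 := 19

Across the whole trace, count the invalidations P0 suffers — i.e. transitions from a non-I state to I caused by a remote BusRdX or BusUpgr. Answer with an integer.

invalidations = 2

step 1: P0: load  L2  ⟶  SI  (L2)  txn=BusRd  M[L2]=40
step 2: P1: store L5 := 46  ⟶  IM  (L5)  txn=BusRdX  M[L5]=20
step 3: P1: store L6 := 14  ⟶  IM  (L6)  txn=BusRdX  M[L6]=50
step 4: P1: load  L4  ⟶  IS  (L4)  txn=BusRd  M[L4]=30
step 5: P0: store L2 := 57  ⟶  MI  (L2)  txn=BusRdX  M[L2]=40
step 6: P0: store L5 := 87  ⟶  MI  (L5)  txn=BusRdX+Flush  M[L5]=46
step 7: P1: store L2 := 28  ⟶  IM  (L2)  txn=BusRdX+Flush  M[L2]=57
step 8: P0: store L2 := 87  ⟶  MI  (L2)  txn=BusRdX+Flush  M[L2]=28
step 9: P1: store L0 := 23  ⟶  IM  (L0)  txn=BusRdX  M[L0]=10
step 10: P0: load  L5  ⟶  MI  (L5)  txn=∅  M[L5]=46
step 11: P0: store L4 := 43  ⟶  MI  (L4)  txn=BusRdX  M[L4]=30
step 12: P0: store L1 := 84  ⟶  MI  (L1)  txn=BusRdX  M[L1]=70
step 13: P0: store L2 := 89  ⟶  MI  (L2)  txn=∅  M[L2]=28
step 14: P0: store L3 := 71  ⟶  MI  (L3)  txn=BusRdX  M[L3]=30
step 15: P0: load  L3  ⟶  MI  (L3)  txn=∅  M[L3]=30
step 16: P0: load  L6  ⟶  SS  (L6)  txn=BusRd+Flush  M[L6]=14
step 17: P0: store L0 := 49  ⟶  MI  (L0)  txn=BusRdX+Flush  M[L0]=23
step 18: P1: store L4 := 19  ⟶  IM  (L4)  txn=BusRdX+Flush  M[L4]=43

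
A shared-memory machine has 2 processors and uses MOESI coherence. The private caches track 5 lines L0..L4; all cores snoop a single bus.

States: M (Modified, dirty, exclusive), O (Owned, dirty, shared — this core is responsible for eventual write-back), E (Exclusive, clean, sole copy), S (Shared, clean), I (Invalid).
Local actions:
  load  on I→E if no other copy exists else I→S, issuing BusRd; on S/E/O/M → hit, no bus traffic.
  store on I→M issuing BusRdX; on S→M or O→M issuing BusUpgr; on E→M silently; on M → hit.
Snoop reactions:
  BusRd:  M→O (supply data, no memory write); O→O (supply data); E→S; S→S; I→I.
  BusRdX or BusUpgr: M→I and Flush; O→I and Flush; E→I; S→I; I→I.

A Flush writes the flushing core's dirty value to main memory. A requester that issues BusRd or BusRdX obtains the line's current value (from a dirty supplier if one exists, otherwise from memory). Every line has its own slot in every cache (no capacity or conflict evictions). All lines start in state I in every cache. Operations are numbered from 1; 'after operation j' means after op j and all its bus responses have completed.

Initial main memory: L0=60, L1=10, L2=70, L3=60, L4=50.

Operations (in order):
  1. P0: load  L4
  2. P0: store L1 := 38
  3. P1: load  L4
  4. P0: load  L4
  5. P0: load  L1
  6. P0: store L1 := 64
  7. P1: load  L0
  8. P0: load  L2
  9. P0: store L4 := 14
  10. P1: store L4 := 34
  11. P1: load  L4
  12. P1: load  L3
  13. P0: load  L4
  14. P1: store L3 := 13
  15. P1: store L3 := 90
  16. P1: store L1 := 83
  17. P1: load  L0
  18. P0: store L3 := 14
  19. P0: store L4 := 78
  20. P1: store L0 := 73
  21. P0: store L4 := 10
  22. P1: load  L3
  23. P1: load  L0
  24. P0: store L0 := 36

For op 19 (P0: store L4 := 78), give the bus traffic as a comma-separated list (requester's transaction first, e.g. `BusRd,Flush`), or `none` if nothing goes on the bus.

bus = BusUpgr,Flush

1. P0: load  L4  bus=[BusRd]  L4: P0=E P1=I  mem[L4]=50
2. P0: store L1 := 38  bus=[BusRdX]  L1: P0=M P1=I  mem[L1]=10
3. P1: load  L4  bus=[BusRd]  L4: P0=S P1=S  mem[L4]=50
4. P0: load  L4  bus=[-]  L4: P0=S P1=S  mem[L4]=50
5. P0: load  L1  bus=[-]  L1: P0=M P1=I  mem[L1]=10
6. P0: store L1 := 64  bus=[-]  L1: P0=M P1=I  mem[L1]=10
7. P1: load  L0  bus=[BusRd]  L0: P0=I P1=E  mem[L0]=60
8. P0: load  L2  bus=[BusRd]  L2: P0=E P1=I  mem[L2]=70
9. P0: store L4 := 14  bus=[BusUpgr]  L4: P0=M P1=I  mem[L4]=50
10. P1: store L4 := 34  bus=[BusRdX,Flush]  L4: P0=I P1=M  mem[L4]=14
11. P1: load  L4  bus=[-]  L4: P0=I P1=M  mem[L4]=14
12. P1: load  L3  bus=[BusRd]  L3: P0=I P1=E  mem[L3]=60
13. P0: load  L4  bus=[BusRd]  L4: P0=S P1=O  mem[L4]=14
14. P1: store L3 := 13  bus=[-]  L3: P0=I P1=M  mem[L3]=60
15. P1: store L3 := 90  bus=[-]  L3: P0=I P1=M  mem[L3]=60
16. P1: store L1 := 83  bus=[BusRdX,Flush]  L1: P0=I P1=M  mem[L1]=64
17. P1: load  L0  bus=[-]  L0: P0=I P1=E  mem[L0]=60
18. P0: store L3 := 14  bus=[BusRdX,Flush]  L3: P0=M P1=I  mem[L3]=90
19. P0: store L4 := 78  bus=[BusUpgr,Flush]  L4: P0=M P1=I  mem[L4]=34
20. P1: store L0 := 73  bus=[-]  L0: P0=I P1=M  mem[L0]=60
21. P0: store L4 := 10  bus=[-]  L4: P0=M P1=I  mem[L4]=34
22. P1: load  L3  bus=[BusRd]  L3: P0=O P1=S  mem[L3]=90
23. P1: load  L0  bus=[-]  L0: P0=I P1=M  mem[L0]=60
24. P0: store L0 := 36  bus=[BusRdX,Flush]  L0: P0=M P1=I  mem[L0]=73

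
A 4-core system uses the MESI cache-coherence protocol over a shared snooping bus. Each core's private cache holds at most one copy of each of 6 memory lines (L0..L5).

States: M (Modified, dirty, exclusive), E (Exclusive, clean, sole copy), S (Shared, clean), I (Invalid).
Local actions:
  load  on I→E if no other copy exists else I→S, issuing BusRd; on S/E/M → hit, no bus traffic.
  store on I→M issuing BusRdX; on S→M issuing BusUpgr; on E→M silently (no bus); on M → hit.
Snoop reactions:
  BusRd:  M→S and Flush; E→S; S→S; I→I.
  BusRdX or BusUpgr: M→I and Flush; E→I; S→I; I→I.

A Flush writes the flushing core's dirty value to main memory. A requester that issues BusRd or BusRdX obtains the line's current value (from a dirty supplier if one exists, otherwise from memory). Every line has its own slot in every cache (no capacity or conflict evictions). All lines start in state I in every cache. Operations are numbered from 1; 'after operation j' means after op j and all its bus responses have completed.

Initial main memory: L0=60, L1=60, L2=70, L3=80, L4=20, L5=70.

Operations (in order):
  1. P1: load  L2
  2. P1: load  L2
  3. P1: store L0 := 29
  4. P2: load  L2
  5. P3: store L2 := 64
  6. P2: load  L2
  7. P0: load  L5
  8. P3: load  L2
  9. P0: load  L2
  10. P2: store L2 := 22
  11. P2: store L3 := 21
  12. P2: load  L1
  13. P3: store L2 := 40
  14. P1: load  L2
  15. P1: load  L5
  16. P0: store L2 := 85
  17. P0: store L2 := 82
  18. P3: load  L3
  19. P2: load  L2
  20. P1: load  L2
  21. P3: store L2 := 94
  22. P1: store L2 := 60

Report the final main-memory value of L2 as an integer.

step 1: P1: load  L2  ⟶  IEII  (L2)  txn=BusRd  M[L2]=70
step 2: P1: load  L2  ⟶  IEII  (L2)  txn=∅  M[L2]=70
step 3: P1: store L0 := 29  ⟶  IMII  (L0)  txn=BusRdX  M[L0]=60
step 4: P2: load  L2  ⟶  ISSI  (L2)  txn=BusRd  M[L2]=70
step 5: P3: store L2 := 64  ⟶  IIIM  (L2)  txn=BusRdX  M[L2]=70
step 6: P2: load  L2  ⟶  IISS  (L2)  txn=BusRd+Flush  M[L2]=64
step 7: P0: load  L5  ⟶  EIII  (L5)  txn=BusRd  M[L5]=70
step 8: P3: load  L2  ⟶  IISS  (L2)  txn=∅  M[L2]=64
step 9: P0: load  L2  ⟶  SISS  (L2)  txn=BusRd  M[L2]=64
step 10: P2: store L2 := 22  ⟶  IIMI  (L2)  txn=BusUpgr  M[L2]=64
step 11: P2: store L3 := 21  ⟶  IIMI  (L3)  txn=BusRdX  M[L3]=80
step 12: P2: load  L1  ⟶  IIEI  (L1)  txn=BusRd  M[L1]=60
step 13: P3: store L2 := 40  ⟶  IIIM  (L2)  txn=BusRdX+Flush  M[L2]=22
step 14: P1: load  L2  ⟶  ISIS  (L2)  txn=BusRd+Flush  M[L2]=40
step 15: P1: load  L5  ⟶  SSII  (L5)  txn=BusRd  M[L5]=70
step 16: P0: store L2 := 85  ⟶  MIII  (L2)  txn=BusRdX  M[L2]=40
step 17: P0: store L2 := 82  ⟶  MIII  (L2)  txn=∅  M[L2]=40
step 18: P3: load  L3  ⟶  IISS  (L3)  txn=BusRd+Flush  M[L3]=21
step 19: P2: load  L2  ⟶  SISI  (L2)  txn=BusRd+Flush  M[L2]=82
step 20: P1: load  L2  ⟶  SSSI  (L2)  txn=BusRd  M[L2]=82
step 21: P3: store L2 := 94  ⟶  IIIM  (L2)  txn=BusRdX  M[L2]=82
step 22: P1: store L2 := 60  ⟶  IMII  (L2)  txn=BusRdX+Flush  M[L2]=94

memory[L2] = 94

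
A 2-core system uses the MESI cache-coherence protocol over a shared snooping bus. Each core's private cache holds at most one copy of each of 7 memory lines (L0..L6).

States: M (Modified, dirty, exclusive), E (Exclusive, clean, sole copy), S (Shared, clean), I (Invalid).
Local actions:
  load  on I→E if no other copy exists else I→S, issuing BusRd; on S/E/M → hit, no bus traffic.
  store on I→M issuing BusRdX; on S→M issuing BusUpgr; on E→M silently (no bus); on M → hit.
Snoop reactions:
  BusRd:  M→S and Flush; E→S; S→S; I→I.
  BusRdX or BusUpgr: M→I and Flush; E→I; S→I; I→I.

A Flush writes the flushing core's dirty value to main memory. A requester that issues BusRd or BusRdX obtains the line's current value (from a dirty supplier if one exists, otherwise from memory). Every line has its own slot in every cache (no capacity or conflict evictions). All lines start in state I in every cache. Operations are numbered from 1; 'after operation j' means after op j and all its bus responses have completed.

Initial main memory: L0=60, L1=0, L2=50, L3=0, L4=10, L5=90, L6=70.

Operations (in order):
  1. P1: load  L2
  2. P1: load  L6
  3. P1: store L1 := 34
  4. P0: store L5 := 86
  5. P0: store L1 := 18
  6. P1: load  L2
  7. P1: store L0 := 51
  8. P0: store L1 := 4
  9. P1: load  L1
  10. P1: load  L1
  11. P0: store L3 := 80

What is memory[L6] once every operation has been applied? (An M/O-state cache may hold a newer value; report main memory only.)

memory[L6] = 70

step 1: P1: load  L2  ⟶  IE  (L2)  txn=BusRd  M[L2]=50
step 2: P1: load  L6  ⟶  IE  (L6)  txn=BusRd  M[L6]=70
step 3: P1: store L1 := 34  ⟶  IM  (L1)  txn=BusRdX  M[L1]=0
step 4: P0: store L5 := 86  ⟶  MI  (L5)  txn=BusRdX  M[L5]=90
step 5: P0: store L1 := 18  ⟶  MI  (L1)  txn=BusRdX+Flush  M[L1]=34
step 6: P1: load  L2  ⟶  IE  (L2)  txn=∅  M[L2]=50
step 7: P1: store L0 := 51  ⟶  IM  (L0)  txn=BusRdX  M[L0]=60
step 8: P0: store L1 := 4  ⟶  MI  (L1)  txn=∅  M[L1]=34
step 9: P1: load  L1  ⟶  SS  (L1)  txn=BusRd+Flush  M[L1]=4
step 10: P1: load  L1  ⟶  SS  (L1)  txn=∅  M[L1]=4
step 11: P0: store L3 := 80  ⟶  MI  (L3)  txn=BusRdX  M[L3]=0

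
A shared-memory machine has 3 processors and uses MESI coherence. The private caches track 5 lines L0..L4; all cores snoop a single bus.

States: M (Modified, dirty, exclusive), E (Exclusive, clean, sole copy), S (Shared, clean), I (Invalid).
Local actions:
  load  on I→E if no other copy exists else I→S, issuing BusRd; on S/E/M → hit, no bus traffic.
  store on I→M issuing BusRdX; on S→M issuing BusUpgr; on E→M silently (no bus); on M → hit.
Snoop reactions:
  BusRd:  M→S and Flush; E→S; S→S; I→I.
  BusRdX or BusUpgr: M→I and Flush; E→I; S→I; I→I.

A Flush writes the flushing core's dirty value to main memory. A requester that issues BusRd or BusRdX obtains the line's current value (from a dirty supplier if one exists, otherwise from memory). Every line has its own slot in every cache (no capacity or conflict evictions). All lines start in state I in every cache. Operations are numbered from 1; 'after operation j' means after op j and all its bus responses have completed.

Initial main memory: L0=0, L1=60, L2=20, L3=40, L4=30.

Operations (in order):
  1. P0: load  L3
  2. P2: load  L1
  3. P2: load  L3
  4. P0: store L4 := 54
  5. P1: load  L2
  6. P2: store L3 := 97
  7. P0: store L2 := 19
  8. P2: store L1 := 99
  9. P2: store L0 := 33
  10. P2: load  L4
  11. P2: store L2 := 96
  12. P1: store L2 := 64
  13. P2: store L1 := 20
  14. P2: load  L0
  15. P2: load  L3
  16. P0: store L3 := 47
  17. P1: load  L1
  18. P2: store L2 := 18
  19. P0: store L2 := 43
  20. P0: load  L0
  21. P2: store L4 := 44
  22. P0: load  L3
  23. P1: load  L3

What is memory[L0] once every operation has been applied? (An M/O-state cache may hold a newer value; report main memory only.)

[1] P0: load  L3 | P0:E(40), P1:I, P2:I | bus: BusRd
[2] P2: load  L1 | P0:I, P1:I, P2:E(60) | bus: BusRd
[3] P2: load  L3 | P0:S(40), P1:I, P2:S(40) | bus: BusRd
[4] P0: store L4 := 54 | P0:M(54), P1:I, P2:I | bus: BusRdX
[5] P1: load  L2 | P0:I, P1:E(20), P2:I | bus: BusRd
[6] P2: store L3 := 97 | P0:I, P1:I, P2:M(97) | bus: BusUpgr
[7] P0: store L2 := 19 | P0:M(19), P1:I, P2:I | bus: BusRdX
[8] P2: store L1 := 99 | P0:I, P1:I, P2:M(99) | bus: none
[9] P2: store L0 := 33 | P0:I, P1:I, P2:M(33) | bus: BusRdX
[10] P2: load  L4 | P0:S(54), P1:I, P2:S(54) | bus: BusRd,Flush
[11] P2: store L2 := 96 | P0:I, P1:I, P2:M(96) | bus: BusRdX,Flush
[12] P1: store L2 := 64 | P0:I, P1:M(64), P2:I | bus: BusRdX,Flush
[13] P2: store L1 := 20 | P0:I, P1:I, P2:M(20) | bus: none
[14] P2: load  L0 | P0:I, P1:I, P2:M(33) | bus: none
[15] P2: load  L3 | P0:I, P1:I, P2:M(97) | bus: none
[16] P0: store L3 := 47 | P0:M(47), P1:I, P2:I | bus: BusRdX,Flush
[17] P1: load  L1 | P0:I, P1:S(20), P2:S(20) | bus: BusRd,Flush
[18] P2: store L2 := 18 | P0:I, P1:I, P2:M(18) | bus: BusRdX,Flush
[19] P0: store L2 := 43 | P0:M(43), P1:I, P2:I | bus: BusRdX,Flush
[20] P0: load  L0 | P0:S(33), P1:I, P2:S(33) | bus: BusRd,Flush
[21] P2: store L4 := 44 | P0:I, P1:I, P2:M(44) | bus: BusUpgr
[22] P0: load  L3 | P0:M(47), P1:I, P2:I | bus: none
[23] P1: load  L3 | P0:S(47), P1:S(47), P2:I | bus: BusRd,Flush

memory[L0] = 33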